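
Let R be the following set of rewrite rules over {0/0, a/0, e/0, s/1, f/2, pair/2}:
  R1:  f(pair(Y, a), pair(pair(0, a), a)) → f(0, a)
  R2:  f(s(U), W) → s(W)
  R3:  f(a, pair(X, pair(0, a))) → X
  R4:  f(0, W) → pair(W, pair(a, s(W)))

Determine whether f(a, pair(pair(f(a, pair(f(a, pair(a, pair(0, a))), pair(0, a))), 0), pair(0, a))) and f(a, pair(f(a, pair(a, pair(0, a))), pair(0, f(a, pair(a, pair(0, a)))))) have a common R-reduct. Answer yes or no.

Reduce t₁ = f(a, pair(pair(f(a, pair(f(a, pair(a, pair(0, a))), pair(0, a))), 0), pair(0, a))):
1. f(a, pair(pair(f(a, pair(f(a, pair(a, pair(0, a))), pair(0, a))), 0), pair(0, a)))  →  pair(f(a, pair(f(a, pair(a, pair(0, a))), pair(0, a))), 0)   [R3 at ε]
2. pair(f(a, pair(f(a, pair(a, pair(0, a))), pair(0, a))), 0)  →  pair(f(a, pair(a, pair(0, a))), 0)   [R3 at 1]
3. pair(f(a, pair(a, pair(0, a))), 0)  →  pair(a, 0)   [R3 at 1]

Reduce t₂ = f(a, pair(f(a, pair(a, pair(0, a))), pair(0, f(a, pair(a, pair(0, a)))))):
1. f(a, pair(f(a, pair(a, pair(0, a))), pair(0, f(a, pair(a, pair(0, a))))))  →  f(a, pair(a, pair(0, f(a, pair(a, pair(0, a))))))   [R3 at 2.1]
2. f(a, pair(a, pair(0, f(a, pair(a, pair(0, a))))))  →  f(a, pair(a, pair(0, a)))   [R3 at 2.2.2]
3. f(a, pair(a, pair(0, a)))  →  a   [R3 at ε]

no — NF(t₁) = pair(a, 0), NF(t₂) = a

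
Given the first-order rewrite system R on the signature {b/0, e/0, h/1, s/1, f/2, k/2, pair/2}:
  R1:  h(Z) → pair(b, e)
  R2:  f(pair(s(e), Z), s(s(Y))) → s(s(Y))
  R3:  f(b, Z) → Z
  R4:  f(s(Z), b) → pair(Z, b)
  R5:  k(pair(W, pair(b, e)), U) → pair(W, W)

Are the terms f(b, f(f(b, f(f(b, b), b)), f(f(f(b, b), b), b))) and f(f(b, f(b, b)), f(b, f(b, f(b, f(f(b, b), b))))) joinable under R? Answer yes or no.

Reduce t₁ = f(b, f(f(b, f(f(b, b), b)), f(f(f(b, b), b), b))):
1. f(b, f(f(b, f(f(b, b), b)), f(f(f(b, b), b), b)))  →  f(f(b, f(f(b, b), b)), f(f(f(b, b), b), b))   [R3 at ε]
2. f(f(b, f(f(b, b), b)), f(f(f(b, b), b), b))  →  f(f(f(b, b), b), f(f(f(b, b), b), b))   [R3 at 1]
3. f(f(f(b, b), b), f(f(f(b, b), b), b))  →  f(f(b, b), f(f(f(b, b), b), b))   [R3 at 1.1]
4. f(f(b, b), f(f(f(b, b), b), b))  →  f(b, f(f(f(b, b), b), b))   [R3 at 1]
5. f(b, f(f(f(b, b), b), b))  →  f(f(f(b, b), b), b)   [R3 at ε]
6. f(f(f(b, b), b), b)  →  f(f(b, b), b)   [R3 at 1.1]
7. f(f(b, b), b)  →  f(b, b)   [R3 at 1]
8. f(b, b)  →  b   [R3 at ε]

Reduce t₂ = f(f(b, f(b, b)), f(b, f(b, f(b, f(f(b, b), b))))):
1. f(f(b, f(b, b)), f(b, f(b, f(b, f(f(b, b), b)))))  →  f(f(b, b), f(b, f(b, f(b, f(f(b, b), b)))))   [R3 at 1]
2. f(f(b, b), f(b, f(b, f(b, f(f(b, b), b)))))  →  f(b, f(b, f(b, f(b, f(f(b, b), b)))))   [R3 at 1]
3. f(b, f(b, f(b, f(b, f(f(b, b), b)))))  →  f(b, f(b, f(b, f(f(b, b), b))))   [R3 at ε]
4. f(b, f(b, f(b, f(f(b, b), b))))  →  f(b, f(b, f(f(b, b), b)))   [R3 at ε]
5. f(b, f(b, f(f(b, b), b)))  →  f(b, f(f(b, b), b))   [R3 at ε]
6. f(b, f(f(b, b), b))  →  f(f(b, b), b)   [R3 at ε]
7. f(f(b, b), b)  →  f(b, b)   [R3 at 1]
8. f(b, b)  →  b   [R3 at ε]

yes — NF(t₁) = b, NF(t₂) = b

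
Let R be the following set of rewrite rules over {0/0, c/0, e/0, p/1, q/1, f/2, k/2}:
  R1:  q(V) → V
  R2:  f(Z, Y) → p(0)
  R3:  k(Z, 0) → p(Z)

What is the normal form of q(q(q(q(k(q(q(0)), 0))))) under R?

p(0)

1. q(q(q(q(k(q(q(0)), 0)))))  →  q(q(q(k(q(q(0)), 0))))   [R1 at ε]
2. q(q(q(k(q(q(0)), 0))))  →  q(q(k(q(q(0)), 0)))   [R1 at ε]
3. q(q(k(q(q(0)), 0)))  →  q(k(q(q(0)), 0))   [R1 at ε]
4. q(k(q(q(0)), 0))  →  k(q(q(0)), 0)   [R1 at ε]
5. k(q(q(0)), 0)  →  p(q(q(0)))   [R3 at ε]
6. p(q(q(0)))  →  p(q(0))   [R1 at 1]
7. p(q(0))  →  p(0)   [R1 at 1]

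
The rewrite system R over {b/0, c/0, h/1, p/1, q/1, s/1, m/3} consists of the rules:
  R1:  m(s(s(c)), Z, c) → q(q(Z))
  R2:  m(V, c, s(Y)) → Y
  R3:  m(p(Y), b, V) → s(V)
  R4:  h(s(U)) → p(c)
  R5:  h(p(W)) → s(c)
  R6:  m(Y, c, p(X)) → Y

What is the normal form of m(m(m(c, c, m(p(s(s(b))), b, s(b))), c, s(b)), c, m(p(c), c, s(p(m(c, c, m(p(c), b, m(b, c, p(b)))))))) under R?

b

1. m(m(m(c, c, m(p(s(s(b))), b, s(b))), c, s(b)), c, m(p(c), c, s(p(m(c, c, m(p(c), b, m(b, c, p(b))))))))  →  m(b, c, m(p(c), c, s(p(m(c, c, m(p(c), b, m(b, c, p(b))))))))   [R2 at 1]
2. m(b, c, m(p(c), c, s(p(m(c, c, m(p(c), b, m(b, c, p(b))))))))  →  m(b, c, p(m(c, c, m(p(c), b, m(b, c, p(b))))))   [R2 at 3]
3. m(b, c, p(m(c, c, m(p(c), b, m(b, c, p(b))))))  →  b   [R6 at ε]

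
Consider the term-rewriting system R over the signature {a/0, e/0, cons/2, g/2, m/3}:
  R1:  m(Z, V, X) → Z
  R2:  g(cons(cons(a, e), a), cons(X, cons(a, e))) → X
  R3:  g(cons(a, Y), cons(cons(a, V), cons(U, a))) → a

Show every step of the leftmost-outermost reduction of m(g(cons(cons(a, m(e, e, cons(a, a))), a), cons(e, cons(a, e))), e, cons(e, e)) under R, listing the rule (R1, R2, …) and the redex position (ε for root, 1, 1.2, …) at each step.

1. m(g(cons(cons(a, m(e, e, cons(a, a))), a), cons(e, cons(a, e))), e, cons(e, e))  →  g(cons(cons(a, m(e, e, cons(a, a))), a), cons(e, cons(a, e)))   [R1 at ε]
2. g(cons(cons(a, m(e, e, cons(a, a))), a), cons(e, cons(a, e)))  →  g(cons(cons(a, e), a), cons(e, cons(a, e)))   [R1 at 1.1.2]
3. g(cons(cons(a, e), a), cons(e, cons(a, e)))  →  e   [R2 at ε]

e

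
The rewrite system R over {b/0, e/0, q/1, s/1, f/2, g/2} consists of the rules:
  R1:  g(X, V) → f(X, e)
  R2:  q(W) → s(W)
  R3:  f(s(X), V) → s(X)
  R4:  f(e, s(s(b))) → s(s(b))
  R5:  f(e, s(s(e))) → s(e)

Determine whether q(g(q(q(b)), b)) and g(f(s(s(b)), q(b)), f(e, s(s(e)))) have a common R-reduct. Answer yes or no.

Reduce t₁ = q(g(q(q(b)), b)):
1. q(g(q(q(b)), b))  →  s(g(q(q(b)), b))   [R2 at ε]
2. s(g(q(q(b)), b))  →  s(f(q(q(b)), e))   [R1 at 1]
3. s(f(q(q(b)), e))  →  s(f(s(q(b)), e))   [R2 at 1.1]
4. s(f(s(q(b)), e))  →  s(s(q(b)))   [R3 at 1]
5. s(s(q(b)))  →  s(s(s(b)))   [R2 at 1.1]

Reduce t₂ = g(f(s(s(b)), q(b)), f(e, s(s(e)))):
1. g(f(s(s(b)), q(b)), f(e, s(s(e))))  →  f(f(s(s(b)), q(b)), e)   [R1 at ε]
2. f(f(s(s(b)), q(b)), e)  →  f(s(s(b)), e)   [R3 at 1]
3. f(s(s(b)), e)  →  s(s(b))   [R3 at ε]

no — NF(t₁) = s(s(s(b))), NF(t₂) = s(s(b))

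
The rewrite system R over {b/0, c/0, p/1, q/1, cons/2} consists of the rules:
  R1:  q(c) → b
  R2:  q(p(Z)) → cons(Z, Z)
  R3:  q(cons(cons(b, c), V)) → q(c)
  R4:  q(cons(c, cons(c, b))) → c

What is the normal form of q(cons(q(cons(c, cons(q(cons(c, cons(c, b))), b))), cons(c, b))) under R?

1. q(cons(q(cons(c, cons(q(cons(c, cons(c, b))), b))), cons(c, b)))  →  q(cons(q(cons(c, cons(c, b))), cons(c, b)))   [R4 at 1.1.1.2.1]
2. q(cons(q(cons(c, cons(c, b))), cons(c, b)))  →  q(cons(c, cons(c, b)))   [R4 at 1.1]
3. q(cons(c, cons(c, b)))  →  c   [R4 at ε]

c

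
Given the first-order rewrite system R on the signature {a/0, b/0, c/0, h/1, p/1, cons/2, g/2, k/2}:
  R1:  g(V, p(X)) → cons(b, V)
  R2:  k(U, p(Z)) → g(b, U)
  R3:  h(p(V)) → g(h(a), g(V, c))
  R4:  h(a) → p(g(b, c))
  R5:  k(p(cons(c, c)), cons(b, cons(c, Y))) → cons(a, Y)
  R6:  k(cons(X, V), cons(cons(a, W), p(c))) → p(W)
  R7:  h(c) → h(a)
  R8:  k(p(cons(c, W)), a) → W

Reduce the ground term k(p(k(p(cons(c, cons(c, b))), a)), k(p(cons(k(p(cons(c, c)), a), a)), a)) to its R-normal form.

1. k(p(k(p(cons(c, cons(c, b))), a)), k(p(cons(k(p(cons(c, c)), a), a)), a))  →  k(p(cons(c, b)), k(p(cons(k(p(cons(c, c)), a), a)), a))   [R8 at 1.1]
2. k(p(cons(c, b)), k(p(cons(k(p(cons(c, c)), a), a)), a))  →  k(p(cons(c, b)), k(p(cons(c, a)), a))   [R8 at 2.1.1.1]
3. k(p(cons(c, b)), k(p(cons(c, a)), a))  →  k(p(cons(c, b)), a)   [R8 at 2]
4. k(p(cons(c, b)), a)  →  b   [R8 at ε]

b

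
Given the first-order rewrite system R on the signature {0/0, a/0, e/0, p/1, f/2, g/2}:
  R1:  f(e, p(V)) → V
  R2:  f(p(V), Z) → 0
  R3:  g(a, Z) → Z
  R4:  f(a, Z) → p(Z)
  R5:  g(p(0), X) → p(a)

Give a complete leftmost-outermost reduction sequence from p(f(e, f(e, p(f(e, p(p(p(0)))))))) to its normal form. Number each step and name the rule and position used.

1. p(f(e, f(e, p(f(e, p(p(p(0))))))))  →  p(f(e, f(e, p(p(p(0))))))   [R1 at 1.2]
2. p(f(e, f(e, p(p(p(0))))))  →  p(f(e, p(p(0))))   [R1 at 1.2]
3. p(f(e, p(p(0))))  →  p(p(0))   [R1 at 1]

p(p(0))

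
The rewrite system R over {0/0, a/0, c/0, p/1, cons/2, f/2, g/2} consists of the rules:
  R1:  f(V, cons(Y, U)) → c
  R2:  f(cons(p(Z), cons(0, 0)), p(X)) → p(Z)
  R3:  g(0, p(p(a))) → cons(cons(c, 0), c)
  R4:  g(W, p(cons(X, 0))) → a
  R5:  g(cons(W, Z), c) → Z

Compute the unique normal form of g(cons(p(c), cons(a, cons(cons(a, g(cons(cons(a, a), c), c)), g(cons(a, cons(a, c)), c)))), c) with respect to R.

cons(a, cons(cons(a, c), cons(a, c)))

1. g(cons(p(c), cons(a, cons(cons(a, g(cons(cons(a, a), c), c)), g(cons(a, cons(a, c)), c)))), c)  →  cons(a, cons(cons(a, g(cons(cons(a, a), c), c)), g(cons(a, cons(a, c)), c)))   [R5 at ε]
2. cons(a, cons(cons(a, g(cons(cons(a, a), c), c)), g(cons(a, cons(a, c)), c)))  →  cons(a, cons(cons(a, c), g(cons(a, cons(a, c)), c)))   [R5 at 2.1.2]
3. cons(a, cons(cons(a, c), g(cons(a, cons(a, c)), c)))  →  cons(a, cons(cons(a, c), cons(a, c)))   [R5 at 2.2]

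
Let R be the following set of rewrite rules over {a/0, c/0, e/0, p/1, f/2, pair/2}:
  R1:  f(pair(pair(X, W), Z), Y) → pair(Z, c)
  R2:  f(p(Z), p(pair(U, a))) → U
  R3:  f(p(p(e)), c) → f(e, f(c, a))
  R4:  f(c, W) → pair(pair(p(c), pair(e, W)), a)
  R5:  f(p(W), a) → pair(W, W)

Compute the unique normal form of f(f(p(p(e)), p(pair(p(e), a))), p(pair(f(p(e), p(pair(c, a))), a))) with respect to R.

c

1. f(f(p(p(e)), p(pair(p(e), a))), p(pair(f(p(e), p(pair(c, a))), a)))  →  f(p(e), p(pair(f(p(e), p(pair(c, a))), a)))   [R2 at 1]
2. f(p(e), p(pair(f(p(e), p(pair(c, a))), a)))  →  f(p(e), p(pair(c, a)))   [R2 at ε]
3. f(p(e), p(pair(c, a)))  →  c   [R2 at ε]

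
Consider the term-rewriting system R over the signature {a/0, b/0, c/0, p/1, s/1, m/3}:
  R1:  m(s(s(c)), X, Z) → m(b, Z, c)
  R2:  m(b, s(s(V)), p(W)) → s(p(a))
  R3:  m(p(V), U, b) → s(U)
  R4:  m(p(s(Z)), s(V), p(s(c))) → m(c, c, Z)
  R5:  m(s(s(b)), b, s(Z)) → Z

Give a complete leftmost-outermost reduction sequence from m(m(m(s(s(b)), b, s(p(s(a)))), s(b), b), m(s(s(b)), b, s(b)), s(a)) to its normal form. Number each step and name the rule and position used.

1. m(m(m(s(s(b)), b, s(p(s(a)))), s(b), b), m(s(s(b)), b, s(b)), s(a))  →  m(m(p(s(a)), s(b), b), m(s(s(b)), b, s(b)), s(a))   [R5 at 1.1]
2. m(m(p(s(a)), s(b), b), m(s(s(b)), b, s(b)), s(a))  →  m(s(s(b)), m(s(s(b)), b, s(b)), s(a))   [R3 at 1]
3. m(s(s(b)), m(s(s(b)), b, s(b)), s(a))  →  m(s(s(b)), b, s(a))   [R5 at 2]
4. m(s(s(b)), b, s(a))  →  a   [R5 at ε]

a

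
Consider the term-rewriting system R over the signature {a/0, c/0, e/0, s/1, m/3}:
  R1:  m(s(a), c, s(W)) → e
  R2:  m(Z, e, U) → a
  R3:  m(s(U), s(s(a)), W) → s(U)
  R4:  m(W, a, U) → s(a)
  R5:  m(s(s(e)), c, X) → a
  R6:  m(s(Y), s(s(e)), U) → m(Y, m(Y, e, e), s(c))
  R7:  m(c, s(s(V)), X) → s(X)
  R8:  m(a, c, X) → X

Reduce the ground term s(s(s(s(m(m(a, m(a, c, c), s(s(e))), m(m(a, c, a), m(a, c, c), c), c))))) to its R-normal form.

1. s(s(s(s(m(m(a, m(a, c, c), s(s(e))), m(m(a, c, a), m(a, c, c), c), c)))))  →  s(s(s(s(m(m(a, c, s(s(e))), m(m(a, c, a), m(a, c, c), c), c)))))   [R8 at 1.1.1.1.1.2]
2. s(s(s(s(m(m(a, c, s(s(e))), m(m(a, c, a), m(a, c, c), c), c)))))  →  s(s(s(s(m(s(s(e)), m(m(a, c, a), m(a, c, c), c), c)))))   [R8 at 1.1.1.1.1]
3. s(s(s(s(m(s(s(e)), m(m(a, c, a), m(a, c, c), c), c)))))  →  s(s(s(s(m(s(s(e)), m(a, m(a, c, c), c), c)))))   [R8 at 1.1.1.1.2.1]
4. s(s(s(s(m(s(s(e)), m(a, m(a, c, c), c), c)))))  →  s(s(s(s(m(s(s(e)), m(a, c, c), c)))))   [R8 at 1.1.1.1.2.2]
5. s(s(s(s(m(s(s(e)), m(a, c, c), c)))))  →  s(s(s(s(m(s(s(e)), c, c)))))   [R8 at 1.1.1.1.2]
6. s(s(s(s(m(s(s(e)), c, c)))))  →  s(s(s(s(a))))   [R5 at 1.1.1.1]

s(s(s(s(a))))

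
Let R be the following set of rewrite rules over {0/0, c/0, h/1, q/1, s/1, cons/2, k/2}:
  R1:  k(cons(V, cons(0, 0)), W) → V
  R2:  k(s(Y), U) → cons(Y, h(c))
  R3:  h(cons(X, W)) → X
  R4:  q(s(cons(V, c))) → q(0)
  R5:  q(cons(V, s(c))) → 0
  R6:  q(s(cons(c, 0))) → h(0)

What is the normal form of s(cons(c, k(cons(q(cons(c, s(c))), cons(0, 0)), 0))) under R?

s(cons(c, 0))

1. s(cons(c, k(cons(q(cons(c, s(c))), cons(0, 0)), 0)))  →  s(cons(c, q(cons(c, s(c)))))   [R1 at 1.2]
2. s(cons(c, q(cons(c, s(c)))))  →  s(cons(c, 0))   [R5 at 1.2]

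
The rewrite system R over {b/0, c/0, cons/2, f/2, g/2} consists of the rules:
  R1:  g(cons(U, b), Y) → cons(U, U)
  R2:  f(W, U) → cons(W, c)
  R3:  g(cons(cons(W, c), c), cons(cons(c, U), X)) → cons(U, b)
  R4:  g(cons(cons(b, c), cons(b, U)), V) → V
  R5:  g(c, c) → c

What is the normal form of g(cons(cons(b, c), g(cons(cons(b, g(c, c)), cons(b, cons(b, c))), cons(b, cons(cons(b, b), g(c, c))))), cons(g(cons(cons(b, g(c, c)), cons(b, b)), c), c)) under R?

1. g(cons(cons(b, c), g(cons(cons(b, g(c, c)), cons(b, cons(b, c))), cons(b, cons(cons(b, b), g(c, c))))), cons(g(cons(cons(b, g(c, c)), cons(b, b)), c), c))  →  g(cons(cons(b, c), g(cons(cons(b, c), cons(b, cons(b, c))), cons(b, cons(cons(b, b), g(c, c))))), cons(g(cons(cons(b, g(c, c)), cons(b, b)), c), c))   [R5 at 1.2.1.1.2]
2. g(cons(cons(b, c), g(cons(cons(b, c), cons(b, cons(b, c))), cons(b, cons(cons(b, b), g(c, c))))), cons(g(cons(cons(b, g(c, c)), cons(b, b)), c), c))  →  g(cons(cons(b, c), cons(b, cons(cons(b, b), g(c, c)))), cons(g(cons(cons(b, g(c, c)), cons(b, b)), c), c))   [R4 at 1.2]
3. g(cons(cons(b, c), cons(b, cons(cons(b, b), g(c, c)))), cons(g(cons(cons(b, g(c, c)), cons(b, b)), c), c))  →  cons(g(cons(cons(b, g(c, c)), cons(b, b)), c), c)   [R4 at ε]
4. cons(g(cons(cons(b, g(c, c)), cons(b, b)), c), c)  →  cons(g(cons(cons(b, c), cons(b, b)), c), c)   [R5 at 1.1.1.2]
5. cons(g(cons(cons(b, c), cons(b, b)), c), c)  →  cons(c, c)   [R4 at 1]

cons(c, c)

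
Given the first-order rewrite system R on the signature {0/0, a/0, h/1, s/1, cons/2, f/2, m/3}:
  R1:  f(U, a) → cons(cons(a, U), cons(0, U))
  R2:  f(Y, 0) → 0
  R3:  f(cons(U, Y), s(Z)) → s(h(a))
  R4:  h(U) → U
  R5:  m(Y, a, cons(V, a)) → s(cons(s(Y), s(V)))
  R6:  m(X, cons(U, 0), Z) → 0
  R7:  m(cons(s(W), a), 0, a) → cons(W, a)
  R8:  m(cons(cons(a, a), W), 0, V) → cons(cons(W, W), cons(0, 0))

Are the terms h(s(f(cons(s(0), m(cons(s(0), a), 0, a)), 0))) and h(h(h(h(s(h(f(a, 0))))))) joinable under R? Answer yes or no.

yes — NF(t₁) = s(0), NF(t₂) = s(0)

Reduce t₁ = h(s(f(cons(s(0), m(cons(s(0), a), 0, a)), 0))):
1. h(s(f(cons(s(0), m(cons(s(0), a), 0, a)), 0)))  →  s(f(cons(s(0), m(cons(s(0), a), 0, a)), 0))   [R4 at ε]
2. s(f(cons(s(0), m(cons(s(0), a), 0, a)), 0))  →  s(0)   [R2 at 1]

Reduce t₂ = h(h(h(h(s(h(f(a, 0))))))):
1. h(h(h(h(s(h(f(a, 0)))))))  →  h(h(h(s(h(f(a, 0))))))   [R4 at ε]
2. h(h(h(s(h(f(a, 0))))))  →  h(h(s(h(f(a, 0)))))   [R4 at ε]
3. h(h(s(h(f(a, 0)))))  →  h(s(h(f(a, 0))))   [R4 at ε]
4. h(s(h(f(a, 0))))  →  s(h(f(a, 0)))   [R4 at ε]
5. s(h(f(a, 0)))  →  s(f(a, 0))   [R4 at 1]
6. s(f(a, 0))  →  s(0)   [R2 at 1]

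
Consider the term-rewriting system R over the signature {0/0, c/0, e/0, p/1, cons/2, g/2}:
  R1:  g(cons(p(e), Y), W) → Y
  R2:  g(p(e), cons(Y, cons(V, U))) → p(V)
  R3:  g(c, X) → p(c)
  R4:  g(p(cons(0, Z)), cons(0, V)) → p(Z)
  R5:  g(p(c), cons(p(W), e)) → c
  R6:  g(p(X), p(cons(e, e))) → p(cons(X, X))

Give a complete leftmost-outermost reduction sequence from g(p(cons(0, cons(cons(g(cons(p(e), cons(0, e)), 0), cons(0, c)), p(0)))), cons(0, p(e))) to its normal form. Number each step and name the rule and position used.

p(cons(cons(cons(0, e), cons(0, c)), p(0)))

1. g(p(cons(0, cons(cons(g(cons(p(e), cons(0, e)), 0), cons(0, c)), p(0)))), cons(0, p(e)))  →  p(cons(cons(g(cons(p(e), cons(0, e)), 0), cons(0, c)), p(0)))   [R4 at ε]
2. p(cons(cons(g(cons(p(e), cons(0, e)), 0), cons(0, c)), p(0)))  →  p(cons(cons(cons(0, e), cons(0, c)), p(0)))   [R1 at 1.1.1]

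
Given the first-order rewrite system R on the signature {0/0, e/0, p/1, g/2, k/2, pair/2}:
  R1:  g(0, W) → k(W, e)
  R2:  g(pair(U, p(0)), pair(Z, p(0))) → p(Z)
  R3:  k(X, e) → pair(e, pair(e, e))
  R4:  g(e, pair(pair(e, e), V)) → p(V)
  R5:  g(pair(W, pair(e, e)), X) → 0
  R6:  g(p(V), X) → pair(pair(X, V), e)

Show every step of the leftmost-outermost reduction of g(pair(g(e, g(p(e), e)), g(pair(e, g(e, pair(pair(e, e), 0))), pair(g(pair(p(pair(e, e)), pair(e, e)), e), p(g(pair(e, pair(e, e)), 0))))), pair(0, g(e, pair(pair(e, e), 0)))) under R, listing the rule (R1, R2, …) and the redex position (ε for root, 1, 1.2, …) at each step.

1. g(pair(g(e, g(p(e), e)), g(pair(e, g(e, pair(pair(e, e), 0))), pair(g(pair(p(pair(e, e)), pair(e, e)), e), p(g(pair(e, pair(e, e)), 0))))), pair(0, g(e, pair(pair(e, e), 0))))  →  g(pair(g(e, pair(pair(e, e), e)), g(pair(e, g(e, pair(pair(e, e), 0))), pair(g(pair(p(pair(e, e)), pair(e, e)), e), p(g(pair(e, pair(e, e)), 0))))), pair(0, g(e, pair(pair(e, e), 0))))   [R6 at 1.1.2]
2. g(pair(g(e, pair(pair(e, e), e)), g(pair(e, g(e, pair(pair(e, e), 0))), pair(g(pair(p(pair(e, e)), pair(e, e)), e), p(g(pair(e, pair(e, e)), 0))))), pair(0, g(e, pair(pair(e, e), 0))))  →  g(pair(p(e), g(pair(e, g(e, pair(pair(e, e), 0))), pair(g(pair(p(pair(e, e)), pair(e, e)), e), p(g(pair(e, pair(e, e)), 0))))), pair(0, g(e, pair(pair(e, e), 0))))   [R4 at 1.1]
3. g(pair(p(e), g(pair(e, g(e, pair(pair(e, e), 0))), pair(g(pair(p(pair(e, e)), pair(e, e)), e), p(g(pair(e, pair(e, e)), 0))))), pair(0, g(e, pair(pair(e, e), 0))))  →  g(pair(p(e), g(pair(e, p(0)), pair(g(pair(p(pair(e, e)), pair(e, e)), e), p(g(pair(e, pair(e, e)), 0))))), pair(0, g(e, pair(pair(e, e), 0))))   [R4 at 1.2.1.2]
4. g(pair(p(e), g(pair(e, p(0)), pair(g(pair(p(pair(e, e)), pair(e, e)), e), p(g(pair(e, pair(e, e)), 0))))), pair(0, g(e, pair(pair(e, e), 0))))  →  g(pair(p(e), g(pair(e, p(0)), pair(0, p(g(pair(e, pair(e, e)), 0))))), pair(0, g(e, pair(pair(e, e), 0))))   [R5 at 1.2.2.1]
5. g(pair(p(e), g(pair(e, p(0)), pair(0, p(g(pair(e, pair(e, e)), 0))))), pair(0, g(e, pair(pair(e, e), 0))))  →  g(pair(p(e), g(pair(e, p(0)), pair(0, p(0)))), pair(0, g(e, pair(pair(e, e), 0))))   [R5 at 1.2.2.2.1]
6. g(pair(p(e), g(pair(e, p(0)), pair(0, p(0)))), pair(0, g(e, pair(pair(e, e), 0))))  →  g(pair(p(e), p(0)), pair(0, g(e, pair(pair(e, e), 0))))   [R2 at 1.2]
7. g(pair(p(e), p(0)), pair(0, g(e, pair(pair(e, e), 0))))  →  g(pair(p(e), p(0)), pair(0, p(0)))   [R4 at 2.2]
8. g(pair(p(e), p(0)), pair(0, p(0)))  →  p(0)   [R2 at ε]

p(0)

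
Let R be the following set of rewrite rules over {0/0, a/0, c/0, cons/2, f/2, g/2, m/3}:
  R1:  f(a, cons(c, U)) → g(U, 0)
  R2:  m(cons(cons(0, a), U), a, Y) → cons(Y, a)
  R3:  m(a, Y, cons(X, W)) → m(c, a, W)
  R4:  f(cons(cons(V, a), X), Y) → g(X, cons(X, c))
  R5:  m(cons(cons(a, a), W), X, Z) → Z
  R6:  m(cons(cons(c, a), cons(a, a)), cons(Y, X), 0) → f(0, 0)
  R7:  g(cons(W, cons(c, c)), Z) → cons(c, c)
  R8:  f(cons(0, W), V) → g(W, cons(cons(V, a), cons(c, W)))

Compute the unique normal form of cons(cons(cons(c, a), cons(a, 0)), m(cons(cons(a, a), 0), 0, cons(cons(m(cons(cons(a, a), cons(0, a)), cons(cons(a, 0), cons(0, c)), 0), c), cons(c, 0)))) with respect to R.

cons(cons(cons(c, a), cons(a, 0)), cons(cons(0, c), cons(c, 0)))

1. cons(cons(cons(c, a), cons(a, 0)), m(cons(cons(a, a), 0), 0, cons(cons(m(cons(cons(a, a), cons(0, a)), cons(cons(a, 0), cons(0, c)), 0), c), cons(c, 0))))  →  cons(cons(cons(c, a), cons(a, 0)), cons(cons(m(cons(cons(a, a), cons(0, a)), cons(cons(a, 0), cons(0, c)), 0), c), cons(c, 0)))   [R5 at 2]
2. cons(cons(cons(c, a), cons(a, 0)), cons(cons(m(cons(cons(a, a), cons(0, a)), cons(cons(a, 0), cons(0, c)), 0), c), cons(c, 0)))  →  cons(cons(cons(c, a), cons(a, 0)), cons(cons(0, c), cons(c, 0)))   [R5 at 2.1.1]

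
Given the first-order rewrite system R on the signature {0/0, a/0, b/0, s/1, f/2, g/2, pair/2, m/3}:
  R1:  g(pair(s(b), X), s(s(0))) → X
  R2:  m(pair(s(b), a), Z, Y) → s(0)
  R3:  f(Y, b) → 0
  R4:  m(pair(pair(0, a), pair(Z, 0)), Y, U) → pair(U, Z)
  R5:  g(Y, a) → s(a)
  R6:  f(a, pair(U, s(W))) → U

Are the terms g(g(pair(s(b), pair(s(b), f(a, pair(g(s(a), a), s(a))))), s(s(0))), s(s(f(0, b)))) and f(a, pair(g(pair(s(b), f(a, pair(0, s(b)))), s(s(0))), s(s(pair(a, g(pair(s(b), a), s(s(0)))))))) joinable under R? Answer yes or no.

Reduce t₁ = g(g(pair(s(b), pair(s(b), f(a, pair(g(s(a), a), s(a))))), s(s(0))), s(s(f(0, b)))):
1. g(g(pair(s(b), pair(s(b), f(a, pair(g(s(a), a), s(a))))), s(s(0))), s(s(f(0, b))))  →  g(pair(s(b), f(a, pair(g(s(a), a), s(a)))), s(s(f(0, b))))   [R1 at 1]
2. g(pair(s(b), f(a, pair(g(s(a), a), s(a)))), s(s(f(0, b))))  →  g(pair(s(b), g(s(a), a)), s(s(f(0, b))))   [R6 at 1.2]
3. g(pair(s(b), g(s(a), a)), s(s(f(0, b))))  →  g(pair(s(b), s(a)), s(s(f(0, b))))   [R5 at 1.2]
4. g(pair(s(b), s(a)), s(s(f(0, b))))  →  g(pair(s(b), s(a)), s(s(0)))   [R3 at 2.1.1]
5. g(pair(s(b), s(a)), s(s(0)))  →  s(a)   [R1 at ε]

Reduce t₂ = f(a, pair(g(pair(s(b), f(a, pair(0, s(b)))), s(s(0))), s(s(pair(a, g(pair(s(b), a), s(s(0)))))))):
1. f(a, pair(g(pair(s(b), f(a, pair(0, s(b)))), s(s(0))), s(s(pair(a, g(pair(s(b), a), s(s(0))))))))  →  g(pair(s(b), f(a, pair(0, s(b)))), s(s(0)))   [R6 at ε]
2. g(pair(s(b), f(a, pair(0, s(b)))), s(s(0)))  →  f(a, pair(0, s(b)))   [R1 at ε]
3. f(a, pair(0, s(b)))  →  0   [R6 at ε]

no — NF(t₁) = s(a), NF(t₂) = 0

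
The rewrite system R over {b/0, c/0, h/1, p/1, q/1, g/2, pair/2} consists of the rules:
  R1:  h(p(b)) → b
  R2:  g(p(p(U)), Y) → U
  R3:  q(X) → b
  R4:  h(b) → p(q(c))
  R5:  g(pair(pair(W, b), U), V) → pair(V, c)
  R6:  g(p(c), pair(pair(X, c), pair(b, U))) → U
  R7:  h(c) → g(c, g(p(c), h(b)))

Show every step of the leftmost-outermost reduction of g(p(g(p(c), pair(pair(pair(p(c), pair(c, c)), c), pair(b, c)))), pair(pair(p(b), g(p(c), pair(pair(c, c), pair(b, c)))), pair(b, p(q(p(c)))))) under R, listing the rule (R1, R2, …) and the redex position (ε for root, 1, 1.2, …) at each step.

1. g(p(g(p(c), pair(pair(pair(p(c), pair(c, c)), c), pair(b, c)))), pair(pair(p(b), g(p(c), pair(pair(c, c), pair(b, c)))), pair(b, p(q(p(c))))))  →  g(p(c), pair(pair(p(b), g(p(c), pair(pair(c, c), pair(b, c)))), pair(b, p(q(p(c))))))   [R6 at 1.1]
2. g(p(c), pair(pair(p(b), g(p(c), pair(pair(c, c), pair(b, c)))), pair(b, p(q(p(c))))))  →  g(p(c), pair(pair(p(b), c), pair(b, p(q(p(c))))))   [R6 at 2.1.2]
3. g(p(c), pair(pair(p(b), c), pair(b, p(q(p(c))))))  →  p(q(p(c)))   [R6 at ε]
4. p(q(p(c)))  →  p(b)   [R3 at 1]

p(b)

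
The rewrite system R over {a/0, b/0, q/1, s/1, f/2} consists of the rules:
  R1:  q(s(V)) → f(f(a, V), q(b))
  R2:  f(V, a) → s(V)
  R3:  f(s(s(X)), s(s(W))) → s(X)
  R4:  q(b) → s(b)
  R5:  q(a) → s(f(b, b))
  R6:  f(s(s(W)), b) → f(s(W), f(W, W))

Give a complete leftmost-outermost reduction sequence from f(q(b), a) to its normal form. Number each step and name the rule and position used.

s(s(b))

1. f(q(b), a)  →  s(q(b))   [R2 at ε]
2. s(q(b))  →  s(s(b))   [R4 at 1]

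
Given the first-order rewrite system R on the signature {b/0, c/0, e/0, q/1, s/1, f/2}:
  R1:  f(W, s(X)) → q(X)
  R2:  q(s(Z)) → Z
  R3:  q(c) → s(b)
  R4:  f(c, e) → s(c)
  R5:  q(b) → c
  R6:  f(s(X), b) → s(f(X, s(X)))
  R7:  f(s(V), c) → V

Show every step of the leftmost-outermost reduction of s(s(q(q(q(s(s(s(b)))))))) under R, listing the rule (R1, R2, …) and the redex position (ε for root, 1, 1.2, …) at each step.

1. s(s(q(q(q(s(s(s(b))))))))  →  s(s(q(q(s(s(b))))))   [R2 at 1.1.1.1]
2. s(s(q(q(s(s(b))))))  →  s(s(q(s(b))))   [R2 at 1.1.1]
3. s(s(q(s(b))))  →  s(s(b))   [R2 at 1.1]

s(s(b))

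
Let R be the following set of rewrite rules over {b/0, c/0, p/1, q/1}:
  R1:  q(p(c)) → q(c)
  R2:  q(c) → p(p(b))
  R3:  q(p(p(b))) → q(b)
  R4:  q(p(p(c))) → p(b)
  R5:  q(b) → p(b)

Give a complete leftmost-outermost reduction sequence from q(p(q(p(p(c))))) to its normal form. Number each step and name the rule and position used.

1. q(p(q(p(p(c)))))  →  q(p(p(b)))   [R4 at 1.1]
2. q(p(p(b)))  →  q(b)   [R3 at ε]
3. q(b)  →  p(b)   [R5 at ε]

p(b)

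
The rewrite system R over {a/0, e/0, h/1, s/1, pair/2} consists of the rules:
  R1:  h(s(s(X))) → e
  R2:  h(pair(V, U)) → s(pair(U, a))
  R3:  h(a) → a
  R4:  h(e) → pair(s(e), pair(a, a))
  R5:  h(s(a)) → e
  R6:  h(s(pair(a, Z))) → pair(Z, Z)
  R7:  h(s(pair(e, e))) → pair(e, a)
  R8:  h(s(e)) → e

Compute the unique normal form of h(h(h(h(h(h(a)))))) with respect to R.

1. h(h(h(h(h(h(a))))))  →  h(h(h(h(h(a)))))   [R3 at 1.1.1.1.1]
2. h(h(h(h(h(a)))))  →  h(h(h(h(a))))   [R3 at 1.1.1.1]
3. h(h(h(h(a))))  →  h(h(h(a)))   [R3 at 1.1.1]
4. h(h(h(a)))  →  h(h(a))   [R3 at 1.1]
5. h(h(a))  →  h(a)   [R3 at 1]
6. h(a)  →  a   [R3 at ε]

a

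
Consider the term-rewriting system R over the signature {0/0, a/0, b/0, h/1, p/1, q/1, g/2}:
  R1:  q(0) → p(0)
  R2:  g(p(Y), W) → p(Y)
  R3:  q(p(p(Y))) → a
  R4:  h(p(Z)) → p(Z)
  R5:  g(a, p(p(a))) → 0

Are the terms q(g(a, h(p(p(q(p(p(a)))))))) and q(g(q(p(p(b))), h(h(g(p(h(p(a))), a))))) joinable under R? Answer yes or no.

Reduce t₁ = q(g(a, h(p(p(q(p(p(a)))))))):
1. q(g(a, h(p(p(q(p(p(a))))))))  →  q(g(a, p(p(q(p(p(a)))))))   [R4 at 1.2]
2. q(g(a, p(p(q(p(p(a)))))))  →  q(g(a, p(p(a))))   [R3 at 1.2.1.1]
3. q(g(a, p(p(a))))  →  q(0)   [R5 at 1]
4. q(0)  →  p(0)   [R1 at ε]

Reduce t₂ = q(g(q(p(p(b))), h(h(g(p(h(p(a))), a))))):
1. q(g(q(p(p(b))), h(h(g(p(h(p(a))), a)))))  →  q(g(a, h(h(g(p(h(p(a))), a)))))   [R3 at 1.1]
2. q(g(a, h(h(g(p(h(p(a))), a)))))  →  q(g(a, h(h(p(h(p(a)))))))   [R2 at 1.2.1.1]
3. q(g(a, h(h(p(h(p(a)))))))  →  q(g(a, h(p(h(p(a))))))   [R4 at 1.2.1]
4. q(g(a, h(p(h(p(a))))))  →  q(g(a, p(h(p(a)))))   [R4 at 1.2]
5. q(g(a, p(h(p(a)))))  →  q(g(a, p(p(a))))   [R4 at 1.2.1]
6. q(g(a, p(p(a))))  →  q(0)   [R5 at 1]
7. q(0)  →  p(0)   [R1 at ε]

yes — NF(t₁) = p(0), NF(t₂) = p(0)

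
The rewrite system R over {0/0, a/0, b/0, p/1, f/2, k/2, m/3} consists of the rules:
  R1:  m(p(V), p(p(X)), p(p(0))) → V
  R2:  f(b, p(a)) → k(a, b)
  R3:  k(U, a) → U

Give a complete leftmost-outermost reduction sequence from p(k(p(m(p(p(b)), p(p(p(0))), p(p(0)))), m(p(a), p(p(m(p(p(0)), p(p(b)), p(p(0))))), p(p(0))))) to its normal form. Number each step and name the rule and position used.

1. p(k(p(m(p(p(b)), p(p(p(0))), p(p(0)))), m(p(a), p(p(m(p(p(0)), p(p(b)), p(p(0))))), p(p(0)))))  →  p(k(p(p(b)), m(p(a), p(p(m(p(p(0)), p(p(b)), p(p(0))))), p(p(0)))))   [R1 at 1.1.1]
2. p(k(p(p(b)), m(p(a), p(p(m(p(p(0)), p(p(b)), p(p(0))))), p(p(0)))))  →  p(k(p(p(b)), a))   [R1 at 1.2]
3. p(k(p(p(b)), a))  →  p(p(p(b)))   [R3 at 1]

p(p(p(b)))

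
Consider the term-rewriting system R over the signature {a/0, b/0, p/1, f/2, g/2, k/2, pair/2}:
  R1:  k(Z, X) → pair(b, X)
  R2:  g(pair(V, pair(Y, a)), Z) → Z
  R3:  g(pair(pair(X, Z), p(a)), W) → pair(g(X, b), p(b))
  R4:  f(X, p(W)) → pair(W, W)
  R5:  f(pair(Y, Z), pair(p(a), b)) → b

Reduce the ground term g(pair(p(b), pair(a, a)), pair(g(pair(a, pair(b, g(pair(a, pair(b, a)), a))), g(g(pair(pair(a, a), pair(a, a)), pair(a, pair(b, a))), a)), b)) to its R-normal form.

1. g(pair(p(b), pair(a, a)), pair(g(pair(a, pair(b, g(pair(a, pair(b, a)), a))), g(g(pair(pair(a, a), pair(a, a)), pair(a, pair(b, a))), a)), b))  →  pair(g(pair(a, pair(b, g(pair(a, pair(b, a)), a))), g(g(pair(pair(a, a), pair(a, a)), pair(a, pair(b, a))), a)), b)   [R2 at ε]
2. pair(g(pair(a, pair(b, g(pair(a, pair(b, a)), a))), g(g(pair(pair(a, a), pair(a, a)), pair(a, pair(b, a))), a)), b)  →  pair(g(pair(a, pair(b, a)), g(g(pair(pair(a, a), pair(a, a)), pair(a, pair(b, a))), a)), b)   [R2 at 1.1.2.2]
3. pair(g(pair(a, pair(b, a)), g(g(pair(pair(a, a), pair(a, a)), pair(a, pair(b, a))), a)), b)  →  pair(g(g(pair(pair(a, a), pair(a, a)), pair(a, pair(b, a))), a), b)   [R2 at 1]
4. pair(g(g(pair(pair(a, a), pair(a, a)), pair(a, pair(b, a))), a), b)  →  pair(g(pair(a, pair(b, a)), a), b)   [R2 at 1.1]
5. pair(g(pair(a, pair(b, a)), a), b)  →  pair(a, b)   [R2 at 1]

pair(a, b)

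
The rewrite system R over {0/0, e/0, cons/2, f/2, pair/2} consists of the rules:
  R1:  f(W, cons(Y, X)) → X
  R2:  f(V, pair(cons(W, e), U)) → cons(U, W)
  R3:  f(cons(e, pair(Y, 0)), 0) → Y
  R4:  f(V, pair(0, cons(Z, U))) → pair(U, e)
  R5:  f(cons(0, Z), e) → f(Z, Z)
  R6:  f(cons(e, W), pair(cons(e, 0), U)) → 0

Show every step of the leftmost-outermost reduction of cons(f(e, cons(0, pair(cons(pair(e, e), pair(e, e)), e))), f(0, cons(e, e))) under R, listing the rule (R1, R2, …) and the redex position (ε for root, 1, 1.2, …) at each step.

cons(pair(cons(pair(e, e), pair(e, e)), e), e)

1. cons(f(e, cons(0, pair(cons(pair(e, e), pair(e, e)), e))), f(0, cons(e, e)))  →  cons(pair(cons(pair(e, e), pair(e, e)), e), f(0, cons(e, e)))   [R1 at 1]
2. cons(pair(cons(pair(e, e), pair(e, e)), e), f(0, cons(e, e)))  →  cons(pair(cons(pair(e, e), pair(e, e)), e), e)   [R1 at 2]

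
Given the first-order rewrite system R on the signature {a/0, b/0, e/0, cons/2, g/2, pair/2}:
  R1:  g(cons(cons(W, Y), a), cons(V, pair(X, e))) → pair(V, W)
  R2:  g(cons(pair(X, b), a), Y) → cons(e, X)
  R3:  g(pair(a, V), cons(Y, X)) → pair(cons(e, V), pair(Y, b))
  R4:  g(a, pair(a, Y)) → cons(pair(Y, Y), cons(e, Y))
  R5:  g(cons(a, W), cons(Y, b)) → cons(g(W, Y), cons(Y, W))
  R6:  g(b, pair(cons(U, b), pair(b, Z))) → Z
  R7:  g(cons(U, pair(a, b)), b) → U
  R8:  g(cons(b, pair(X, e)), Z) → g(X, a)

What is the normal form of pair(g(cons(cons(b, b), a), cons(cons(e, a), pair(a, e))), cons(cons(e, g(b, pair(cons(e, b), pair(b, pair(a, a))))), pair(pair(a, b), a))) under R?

1. pair(g(cons(cons(b, b), a), cons(cons(e, a), pair(a, e))), cons(cons(e, g(b, pair(cons(e, b), pair(b, pair(a, a))))), pair(pair(a, b), a)))  →  pair(pair(cons(e, a), b), cons(cons(e, g(b, pair(cons(e, b), pair(b, pair(a, a))))), pair(pair(a, b), a)))   [R1 at 1]
2. pair(pair(cons(e, a), b), cons(cons(e, g(b, pair(cons(e, b), pair(b, pair(a, a))))), pair(pair(a, b), a)))  →  pair(pair(cons(e, a), b), cons(cons(e, pair(a, a)), pair(pair(a, b), a)))   [R6 at 2.1.2]

pair(pair(cons(e, a), b), cons(cons(e, pair(a, a)), pair(pair(a, b), a)))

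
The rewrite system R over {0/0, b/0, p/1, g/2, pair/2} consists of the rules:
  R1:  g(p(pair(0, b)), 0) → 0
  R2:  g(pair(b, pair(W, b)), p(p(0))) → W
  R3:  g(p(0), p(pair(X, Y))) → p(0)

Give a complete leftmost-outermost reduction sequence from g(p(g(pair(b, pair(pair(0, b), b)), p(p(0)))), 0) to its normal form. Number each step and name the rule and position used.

0

1. g(p(g(pair(b, pair(pair(0, b), b)), p(p(0)))), 0)  →  g(p(pair(0, b)), 0)   [R2 at 1.1]
2. g(p(pair(0, b)), 0)  →  0   [R1 at ε]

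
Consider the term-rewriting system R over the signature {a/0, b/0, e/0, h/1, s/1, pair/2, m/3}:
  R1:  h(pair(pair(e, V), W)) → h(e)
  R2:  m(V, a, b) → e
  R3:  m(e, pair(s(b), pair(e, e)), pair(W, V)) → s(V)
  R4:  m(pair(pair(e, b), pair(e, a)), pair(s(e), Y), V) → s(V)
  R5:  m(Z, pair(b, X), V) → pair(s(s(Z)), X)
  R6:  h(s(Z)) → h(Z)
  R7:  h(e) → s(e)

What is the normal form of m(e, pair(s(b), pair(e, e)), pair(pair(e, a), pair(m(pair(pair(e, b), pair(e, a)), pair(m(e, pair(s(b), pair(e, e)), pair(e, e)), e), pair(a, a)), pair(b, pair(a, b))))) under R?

s(pair(s(pair(a, a)), pair(b, pair(a, b))))

1. m(e, pair(s(b), pair(e, e)), pair(pair(e, a), pair(m(pair(pair(e, b), pair(e, a)), pair(m(e, pair(s(b), pair(e, e)), pair(e, e)), e), pair(a, a)), pair(b, pair(a, b)))))  →  s(pair(m(pair(pair(e, b), pair(e, a)), pair(m(e, pair(s(b), pair(e, e)), pair(e, e)), e), pair(a, a)), pair(b, pair(a, b))))   [R3 at ε]
2. s(pair(m(pair(pair(e, b), pair(e, a)), pair(m(e, pair(s(b), pair(e, e)), pair(e, e)), e), pair(a, a)), pair(b, pair(a, b))))  →  s(pair(m(pair(pair(e, b), pair(e, a)), pair(s(e), e), pair(a, a)), pair(b, pair(a, b))))   [R3 at 1.1.2.1]
3. s(pair(m(pair(pair(e, b), pair(e, a)), pair(s(e), e), pair(a, a)), pair(b, pair(a, b))))  →  s(pair(s(pair(a, a)), pair(b, pair(a, b))))   [R4 at 1.1]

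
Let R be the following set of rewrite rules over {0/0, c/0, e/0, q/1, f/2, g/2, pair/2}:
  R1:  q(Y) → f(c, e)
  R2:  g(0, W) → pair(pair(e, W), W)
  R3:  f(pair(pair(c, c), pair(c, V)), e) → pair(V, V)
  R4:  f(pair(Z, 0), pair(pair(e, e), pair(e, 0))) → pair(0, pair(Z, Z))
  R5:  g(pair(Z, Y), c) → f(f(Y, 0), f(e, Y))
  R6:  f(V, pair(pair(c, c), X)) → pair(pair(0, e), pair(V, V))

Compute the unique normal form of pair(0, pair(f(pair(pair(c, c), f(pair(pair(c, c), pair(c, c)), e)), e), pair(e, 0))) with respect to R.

1. pair(0, pair(f(pair(pair(c, c), f(pair(pair(c, c), pair(c, c)), e)), e), pair(e, 0)))  →  pair(0, pair(f(pair(pair(c, c), pair(c, c)), e), pair(e, 0)))   [R3 at 2.1.1.2]
2. pair(0, pair(f(pair(pair(c, c), pair(c, c)), e), pair(e, 0)))  →  pair(0, pair(pair(c, c), pair(e, 0)))   [R3 at 2.1]

pair(0, pair(pair(c, c), pair(e, 0)))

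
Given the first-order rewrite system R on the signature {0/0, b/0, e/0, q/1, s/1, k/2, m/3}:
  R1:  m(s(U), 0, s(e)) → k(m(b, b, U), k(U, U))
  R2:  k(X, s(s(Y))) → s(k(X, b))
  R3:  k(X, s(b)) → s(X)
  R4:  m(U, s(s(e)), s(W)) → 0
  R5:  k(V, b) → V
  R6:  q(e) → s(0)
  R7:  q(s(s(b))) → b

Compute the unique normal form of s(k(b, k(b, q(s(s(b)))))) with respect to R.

s(b)

1. s(k(b, k(b, q(s(s(b))))))  →  s(k(b, k(b, b)))   [R7 at 1.2.2]
2. s(k(b, k(b, b)))  →  s(k(b, b))   [R5 at 1.2]
3. s(k(b, b))  →  s(b)   [R5 at 1]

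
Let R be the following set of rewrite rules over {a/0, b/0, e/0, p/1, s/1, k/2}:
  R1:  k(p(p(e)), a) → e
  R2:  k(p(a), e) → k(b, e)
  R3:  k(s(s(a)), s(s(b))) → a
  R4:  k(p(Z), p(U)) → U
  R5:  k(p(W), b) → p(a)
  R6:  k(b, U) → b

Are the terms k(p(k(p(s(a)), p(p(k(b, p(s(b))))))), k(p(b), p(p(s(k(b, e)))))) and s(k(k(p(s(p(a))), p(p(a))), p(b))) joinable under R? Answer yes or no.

yes — NF(t₁) = s(b), NF(t₂) = s(b)

Reduce t₁ = k(p(k(p(s(a)), p(p(k(b, p(s(b))))))), k(p(b), p(p(s(k(b, e)))))):
1. k(p(k(p(s(a)), p(p(k(b, p(s(b))))))), k(p(b), p(p(s(k(b, e))))))  →  k(p(p(k(b, p(s(b))))), k(p(b), p(p(s(k(b, e))))))   [R4 at 1.1]
2. k(p(p(k(b, p(s(b))))), k(p(b), p(p(s(k(b, e))))))  →  k(p(p(b)), k(p(b), p(p(s(k(b, e))))))   [R6 at 1.1.1]
3. k(p(p(b)), k(p(b), p(p(s(k(b, e))))))  →  k(p(p(b)), p(s(k(b, e))))   [R4 at 2]
4. k(p(p(b)), p(s(k(b, e))))  →  s(k(b, e))   [R4 at ε]
5. s(k(b, e))  →  s(b)   [R6 at 1]

Reduce t₂ = s(k(k(p(s(p(a))), p(p(a))), p(b))):
1. s(k(k(p(s(p(a))), p(p(a))), p(b)))  →  s(k(p(a), p(b)))   [R4 at 1.1]
2. s(k(p(a), p(b)))  →  s(b)   [R4 at 1]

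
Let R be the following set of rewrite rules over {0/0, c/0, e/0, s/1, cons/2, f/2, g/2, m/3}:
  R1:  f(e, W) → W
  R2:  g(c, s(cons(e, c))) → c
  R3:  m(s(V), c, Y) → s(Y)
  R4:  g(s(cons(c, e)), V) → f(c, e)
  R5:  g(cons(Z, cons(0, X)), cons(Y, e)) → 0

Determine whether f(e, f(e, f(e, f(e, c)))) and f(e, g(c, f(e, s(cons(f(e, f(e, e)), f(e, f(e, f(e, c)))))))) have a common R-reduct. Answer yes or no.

Reduce t₁ = f(e, f(e, f(e, f(e, c)))):
1. f(e, f(e, f(e, f(e, c))))  →  f(e, f(e, f(e, c)))   [R1 at ε]
2. f(e, f(e, f(e, c)))  →  f(e, f(e, c))   [R1 at ε]
3. f(e, f(e, c))  →  f(e, c)   [R1 at ε]
4. f(e, c)  →  c   [R1 at ε]

Reduce t₂ = f(e, g(c, f(e, s(cons(f(e, f(e, e)), f(e, f(e, f(e, c)))))))):
1. f(e, g(c, f(e, s(cons(f(e, f(e, e)), f(e, f(e, f(e, c))))))))  →  g(c, f(e, s(cons(f(e, f(e, e)), f(e, f(e, f(e, c)))))))   [R1 at ε]
2. g(c, f(e, s(cons(f(e, f(e, e)), f(e, f(e, f(e, c)))))))  →  g(c, s(cons(f(e, f(e, e)), f(e, f(e, f(e, c))))))   [R1 at 2]
3. g(c, s(cons(f(e, f(e, e)), f(e, f(e, f(e, c))))))  →  g(c, s(cons(f(e, e), f(e, f(e, f(e, c))))))   [R1 at 2.1.1]
4. g(c, s(cons(f(e, e), f(e, f(e, f(e, c))))))  →  g(c, s(cons(e, f(e, f(e, f(e, c))))))   [R1 at 2.1.1]
5. g(c, s(cons(e, f(e, f(e, f(e, c))))))  →  g(c, s(cons(e, f(e, f(e, c)))))   [R1 at 2.1.2]
6. g(c, s(cons(e, f(e, f(e, c)))))  →  g(c, s(cons(e, f(e, c))))   [R1 at 2.1.2]
7. g(c, s(cons(e, f(e, c))))  →  g(c, s(cons(e, c)))   [R1 at 2.1.2]
8. g(c, s(cons(e, c)))  →  c   [R2 at ε]

yes — NF(t₁) = c, NF(t₂) = c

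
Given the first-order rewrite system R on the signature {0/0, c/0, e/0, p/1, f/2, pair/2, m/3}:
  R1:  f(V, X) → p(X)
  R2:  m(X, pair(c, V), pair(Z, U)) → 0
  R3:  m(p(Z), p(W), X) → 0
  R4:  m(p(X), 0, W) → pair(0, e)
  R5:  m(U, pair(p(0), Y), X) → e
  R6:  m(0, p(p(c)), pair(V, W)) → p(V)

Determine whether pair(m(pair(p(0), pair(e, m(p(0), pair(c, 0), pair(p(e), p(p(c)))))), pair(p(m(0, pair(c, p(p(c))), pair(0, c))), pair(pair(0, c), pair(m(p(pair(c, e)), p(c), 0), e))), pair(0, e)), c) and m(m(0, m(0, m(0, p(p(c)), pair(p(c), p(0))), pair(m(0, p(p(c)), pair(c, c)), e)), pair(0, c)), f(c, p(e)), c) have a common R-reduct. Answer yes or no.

Reduce t₁ = pair(m(pair(p(0), pair(e, m(p(0), pair(c, 0), pair(p(e), p(p(c)))))), pair(p(m(0, pair(c, p(p(c))), pair(0, c))), pair(pair(0, c), pair(m(p(pair(c, e)), p(c), 0), e))), pair(0, e)), c):
1. pair(m(pair(p(0), pair(e, m(p(0), pair(c, 0), pair(p(e), p(p(c)))))), pair(p(m(0, pair(c, p(p(c))), pair(0, c))), pair(pair(0, c), pair(m(p(pair(c, e)), p(c), 0), e))), pair(0, e)), c)  →  pair(m(pair(p(0), pair(e, 0)), pair(p(m(0, pair(c, p(p(c))), pair(0, c))), pair(pair(0, c), pair(m(p(pair(c, e)), p(c), 0), e))), pair(0, e)), c)   [R2 at 1.1.2.2]
2. pair(m(pair(p(0), pair(e, 0)), pair(p(m(0, pair(c, p(p(c))), pair(0, c))), pair(pair(0, c), pair(m(p(pair(c, e)), p(c), 0), e))), pair(0, e)), c)  →  pair(m(pair(p(0), pair(e, 0)), pair(p(0), pair(pair(0, c), pair(m(p(pair(c, e)), p(c), 0), e))), pair(0, e)), c)   [R2 at 1.2.1.1]
3. pair(m(pair(p(0), pair(e, 0)), pair(p(0), pair(pair(0, c), pair(m(p(pair(c, e)), p(c), 0), e))), pair(0, e)), c)  →  pair(e, c)   [R5 at 1]

Reduce t₂ = m(m(0, m(0, m(0, p(p(c)), pair(p(c), p(0))), pair(m(0, p(p(c)), pair(c, c)), e)), pair(0, c)), f(c, p(e)), c):
1. m(m(0, m(0, m(0, p(p(c)), pair(p(c), p(0))), pair(m(0, p(p(c)), pair(c, c)), e)), pair(0, c)), f(c, p(e)), c)  →  m(m(0, m(0, p(p(c)), pair(m(0, p(p(c)), pair(c, c)), e)), pair(0, c)), f(c, p(e)), c)   [R6 at 1.2.2]
2. m(m(0, m(0, p(p(c)), pair(m(0, p(p(c)), pair(c, c)), e)), pair(0, c)), f(c, p(e)), c)  →  m(m(0, p(m(0, p(p(c)), pair(c, c))), pair(0, c)), f(c, p(e)), c)   [R6 at 1.2]
3. m(m(0, p(m(0, p(p(c)), pair(c, c))), pair(0, c)), f(c, p(e)), c)  →  m(m(0, p(p(c)), pair(0, c)), f(c, p(e)), c)   [R6 at 1.2.1]
4. m(m(0, p(p(c)), pair(0, c)), f(c, p(e)), c)  →  m(p(0), f(c, p(e)), c)   [R6 at 1]
5. m(p(0), f(c, p(e)), c)  →  m(p(0), p(p(e)), c)   [R1 at 2]
6. m(p(0), p(p(e)), c)  →  0   [R3 at ε]

no — NF(t₁) = pair(e, c), NF(t₂) = 0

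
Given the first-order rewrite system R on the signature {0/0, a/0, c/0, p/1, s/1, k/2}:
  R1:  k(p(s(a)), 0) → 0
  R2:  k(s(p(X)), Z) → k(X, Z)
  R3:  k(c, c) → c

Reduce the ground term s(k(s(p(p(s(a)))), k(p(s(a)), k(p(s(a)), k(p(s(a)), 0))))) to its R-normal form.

s(0)

1. s(k(s(p(p(s(a)))), k(p(s(a)), k(p(s(a)), k(p(s(a)), 0)))))  →  s(k(p(s(a)), k(p(s(a)), k(p(s(a)), k(p(s(a)), 0)))))   [R2 at 1]
2. s(k(p(s(a)), k(p(s(a)), k(p(s(a)), k(p(s(a)), 0)))))  →  s(k(p(s(a)), k(p(s(a)), k(p(s(a)), 0))))   [R1 at 1.2.2.2]
3. s(k(p(s(a)), k(p(s(a)), k(p(s(a)), 0))))  →  s(k(p(s(a)), k(p(s(a)), 0)))   [R1 at 1.2.2]
4. s(k(p(s(a)), k(p(s(a)), 0)))  →  s(k(p(s(a)), 0))   [R1 at 1.2]
5. s(k(p(s(a)), 0))  →  s(0)   [R1 at 1]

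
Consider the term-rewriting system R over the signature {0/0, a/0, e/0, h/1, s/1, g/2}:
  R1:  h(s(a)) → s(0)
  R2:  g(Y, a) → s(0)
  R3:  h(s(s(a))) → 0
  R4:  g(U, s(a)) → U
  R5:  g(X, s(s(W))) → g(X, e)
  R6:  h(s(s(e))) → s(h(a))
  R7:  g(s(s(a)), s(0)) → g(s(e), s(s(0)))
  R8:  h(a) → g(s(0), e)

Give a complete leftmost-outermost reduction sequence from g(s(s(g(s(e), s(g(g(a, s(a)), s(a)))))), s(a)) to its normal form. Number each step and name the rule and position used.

s(s(s(e)))

1. g(s(s(g(s(e), s(g(g(a, s(a)), s(a)))))), s(a))  →  s(s(g(s(e), s(g(g(a, s(a)), s(a))))))   [R4 at ε]
2. s(s(g(s(e), s(g(g(a, s(a)), s(a))))))  →  s(s(g(s(e), s(g(a, s(a))))))   [R4 at 1.1.2.1]
3. s(s(g(s(e), s(g(a, s(a))))))  →  s(s(g(s(e), s(a))))   [R4 at 1.1.2.1]
4. s(s(g(s(e), s(a))))  →  s(s(s(e)))   [R4 at 1.1]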